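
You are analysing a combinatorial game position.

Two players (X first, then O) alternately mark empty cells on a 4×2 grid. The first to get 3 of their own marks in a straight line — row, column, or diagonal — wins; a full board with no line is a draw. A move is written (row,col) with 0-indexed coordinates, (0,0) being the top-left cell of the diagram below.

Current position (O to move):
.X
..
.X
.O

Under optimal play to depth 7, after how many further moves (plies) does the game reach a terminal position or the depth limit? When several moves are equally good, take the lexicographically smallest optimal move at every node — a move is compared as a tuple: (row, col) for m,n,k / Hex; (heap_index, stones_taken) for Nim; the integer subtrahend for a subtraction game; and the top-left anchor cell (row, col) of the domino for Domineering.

ply 1, O at .X/../.X/.O | (0,0)=-1→OX/../.X/.O; (1,0)=-1→.X/O./.X/.O; (1,1)=+0→.X/.O/.X/.O*; (2,0)=-1→.X/../OX/.O; (3,0)=-1→.X/../.X/OO
ply 2, X at .X/.O/.X/.O | (0,0)=+0→XX/.O/.X/.O*; (1,0)=+0→.X/XO/.X/.O; (2,0)=+0→.X/.O/XX/.O; (3,0)=+0→.X/.O/.X/XO
ply 3, O at XX/.O/.X/.O | (1,0)=+0→XX/OO/.X/.O*; (2,0)=+0→XX/.O/OX/.O; (3,0)=+0→XX/.O/.X/OO
ply 4, X at XX/OO/.X/.O | (2,0)=+0→XX/OO/XX/.O*; (3,0)=+0→XX/OO/.X/XO
ply 5, O at XX/OO/XX/.O | (3,0)=+0→XX/OO/XX/OO*
ply 6: XX/OO/XX/OO is terminal +0 (X); from .X/../.X/.O depth 7

PV length from [.X/../.X/.O]: 5 plies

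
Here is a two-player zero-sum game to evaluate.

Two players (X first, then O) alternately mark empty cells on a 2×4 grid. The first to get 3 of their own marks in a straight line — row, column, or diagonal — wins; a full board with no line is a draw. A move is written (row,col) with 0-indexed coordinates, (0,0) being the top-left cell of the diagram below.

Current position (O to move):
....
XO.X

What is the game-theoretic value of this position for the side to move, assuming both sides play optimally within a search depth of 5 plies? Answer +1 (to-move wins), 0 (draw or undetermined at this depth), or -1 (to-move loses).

p1 O@[..../XO.X]: (0,0)[O.../XO.X]+0* (0,1)[.O../XO.X]+0 (0,2)[..O./XO.X]+0 (0,3)[...O/XO.X]+0 (1,2)[..../XOOX]+0
p2 X@[O.../XO.X]: (0,1)[OX../XO.X]+0* (0,2)[O.X./XO.X]+0 (0,3)[O..X/XO.X]+0 (1,2)[O.../XOXX]+0
p3 O@[OX../XO.X]: (0,2)[OXO./XO.X]+0* (0,3)[OX.O/XO.X]+0 (1,2)[OX../XOOX]+0
p4 X@[OXO./XO.X]: (0,3)[OXOX/XO.X]+0* (1,2)[OXO./XOXX]+0
p5 O@[OXOX/XO.X]: (1,2)[OXOX/XOOX]+0*
p6 X@[OXOX/XOOX] terminal +0; root [..../XO.X] d5

value(..../XO.X, O) = 0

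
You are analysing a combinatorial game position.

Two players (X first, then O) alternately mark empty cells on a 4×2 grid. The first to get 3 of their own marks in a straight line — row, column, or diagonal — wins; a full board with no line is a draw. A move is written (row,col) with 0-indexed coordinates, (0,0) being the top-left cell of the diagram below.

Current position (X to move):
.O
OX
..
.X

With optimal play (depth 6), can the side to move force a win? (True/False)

X winning at [.O/OX/../.X]: True

p1 X@[.O/OX/../.X]: (0,0)[XO/OX/../.X]+0 (2,0)[.O/OX/X./.X]+0 (2,1)[.O/OX/.X/.X]+1* (3,0)[.O/OX/../XX]+0
p2 O@[.O/OX/.X/.X] terminal -1; root [.O/OX/../.X] d6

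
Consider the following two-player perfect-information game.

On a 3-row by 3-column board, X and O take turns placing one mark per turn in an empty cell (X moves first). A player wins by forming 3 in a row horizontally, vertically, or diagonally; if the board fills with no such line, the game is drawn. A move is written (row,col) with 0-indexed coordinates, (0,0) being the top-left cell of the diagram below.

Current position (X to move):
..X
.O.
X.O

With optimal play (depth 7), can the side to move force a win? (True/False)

X winning at [..X/.O./X.O]: True

ply 1, X at ..X/.O./X.O | (0,0)=+1→X.X/.O./X.O*; (0,1)=-1→.XX/.O./X.O; (1,0)=-1→..X/XO./X.O; (1,2)=-1→..X/.OX/X.O; (2,1)=-1→..X/.O./XXO
ply 2, O at X.X/.O./X.O | (0,1)=-1→XOX/.O./X.O*; (1,0)=-1→X.X/OO./X.O; (1,2)=-1→X.X/.OO/X.O; (2,1)=-1→X.X/.O./XOO
ply 3, X at XOX/.O./X.O | (1,0)=+1→XOX/XO./X.O*; (1,2)=-1→XOX/.OX/X.O; (2,1)=+0→XOX/.O./XXO
ply 4: XOX/XO./X.O is terminal -1 (O); from ..X/.O./X.O depth 7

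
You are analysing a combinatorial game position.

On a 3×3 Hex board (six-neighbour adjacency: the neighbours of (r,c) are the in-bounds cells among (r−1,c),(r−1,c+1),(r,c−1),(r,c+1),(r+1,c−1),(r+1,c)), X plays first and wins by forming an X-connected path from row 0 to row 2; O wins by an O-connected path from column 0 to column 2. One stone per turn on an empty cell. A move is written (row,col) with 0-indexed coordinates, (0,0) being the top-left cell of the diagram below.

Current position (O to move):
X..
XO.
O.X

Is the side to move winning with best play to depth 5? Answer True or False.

O winning at [X../XO./O.X]: True

[X../XO./O.X] O move#1: (0,1):+1/XO./XO./O.X*, (0,2):+1/X.O/XO./O.X, (1,2):+1/X../XOO/O.X, (2,1):+1/X../XO./OOX
[XO./XO./O.X] X move#2: (0,2):-1/XOX/XO./O.X*, (1,2):-1/XO./XOX/O.X, (2,1):-1/XO./XO./OXX
[XOX/XO./O.X] O move#3: (1,2):+1/XOX/XOO/O.X*, (2,1):-1/XOX/XO./OOX
[XOX/XOO/O.X] end (terminal -1, X#4); searched X../XO./O.X to 5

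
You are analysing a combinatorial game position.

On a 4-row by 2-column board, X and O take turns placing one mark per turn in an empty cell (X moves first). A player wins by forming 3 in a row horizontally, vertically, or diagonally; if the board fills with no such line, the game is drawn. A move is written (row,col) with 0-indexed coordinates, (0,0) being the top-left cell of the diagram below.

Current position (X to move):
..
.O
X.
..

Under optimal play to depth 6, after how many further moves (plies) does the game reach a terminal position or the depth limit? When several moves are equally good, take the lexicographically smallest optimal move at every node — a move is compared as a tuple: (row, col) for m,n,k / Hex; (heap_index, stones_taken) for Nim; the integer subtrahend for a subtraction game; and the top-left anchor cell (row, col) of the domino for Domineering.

p1 X@[../.O/X./..]: (0,0)[X./.O/X./..]+0 (0,1)[.X/.O/X./..]+0 (1,0)[../XO/X./..]+1* (2,1)[../.O/XX/..]+0 (3,0)[../.O/X./X.]+0 (3,1)[../.O/X./.X]+0
p2 O@[../XO/X./..]: (0,0)[O./XO/X./..]-1* (0,1)[.O/XO/X./..]-1 (2,1)[../XO/XO/..]-1 (3,0)[../XO/X./O.]-1 (3,1)[../XO/X./.O]-1
p3 X@[O./XO/X./..]: (0,1)[OX/XO/X./..]+0 (2,1)[O./XO/XX/..]+0 (3,0)[O./XO/X./X.]+1* (3,1)[O./XO/X./.X]+0
p4 O@[O./XO/X./X.] terminal -1; root [../.O/X./..] d6

PV length from [../.O/X./..]: 3 plies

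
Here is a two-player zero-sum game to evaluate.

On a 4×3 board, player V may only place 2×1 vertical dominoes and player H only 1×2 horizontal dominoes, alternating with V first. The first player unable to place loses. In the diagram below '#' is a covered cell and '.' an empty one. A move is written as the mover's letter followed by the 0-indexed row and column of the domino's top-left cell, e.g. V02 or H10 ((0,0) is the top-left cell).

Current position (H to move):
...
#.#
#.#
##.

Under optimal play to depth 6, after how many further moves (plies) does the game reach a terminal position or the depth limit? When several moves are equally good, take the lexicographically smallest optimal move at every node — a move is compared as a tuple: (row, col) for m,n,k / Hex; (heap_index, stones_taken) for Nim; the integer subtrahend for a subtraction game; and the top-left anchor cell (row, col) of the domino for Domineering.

PV length from [.../#.#/#.#/##.]: 2 plies

[.../#.#/#.#/##.] H move#1: H00:-1/##./#.#/#.#/##.*, H01:-1/.##/#.#/#.#/##.
[##./#.#/#.#/##.] V move#2: V11:+1/##./###/###/##.*
[##./###/###/##.] end (terminal -1, H#3); searched .../#.#/#.#/##. to 6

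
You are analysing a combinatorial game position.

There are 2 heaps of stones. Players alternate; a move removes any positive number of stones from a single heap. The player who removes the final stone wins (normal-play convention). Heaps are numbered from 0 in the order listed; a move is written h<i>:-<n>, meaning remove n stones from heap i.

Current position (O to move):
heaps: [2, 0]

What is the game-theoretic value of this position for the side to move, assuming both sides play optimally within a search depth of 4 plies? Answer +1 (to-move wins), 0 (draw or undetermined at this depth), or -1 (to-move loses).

p1 O@[(2,0)]: h0:-1[(1,0)]-1 h0:-2[(0,0)]+1*
p2 X@[(0,0)] terminal -1; root [(2,0)] d4

value((2,0), O) = +1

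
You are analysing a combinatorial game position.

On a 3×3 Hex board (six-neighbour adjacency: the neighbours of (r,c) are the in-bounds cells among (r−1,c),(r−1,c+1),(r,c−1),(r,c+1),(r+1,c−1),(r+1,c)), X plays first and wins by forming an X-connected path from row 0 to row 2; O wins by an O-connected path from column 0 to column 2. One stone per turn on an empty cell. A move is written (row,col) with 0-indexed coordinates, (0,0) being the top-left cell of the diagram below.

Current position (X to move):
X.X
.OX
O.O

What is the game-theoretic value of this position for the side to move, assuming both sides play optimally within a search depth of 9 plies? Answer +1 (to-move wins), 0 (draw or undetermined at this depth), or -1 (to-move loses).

p1 X@[X.X/.OX/O.O]: (0,1)[XXX/.OX/O.O]-1 (1,0)[X.X/XOX/O.O]-1 (2,1)[X.X/.OX/OXO]+1*
p2 O@[X.X/.OX/OXO] terminal -1; root [X.X/.OX/O.O] d9

value(X.X/.OX/O.O, X) = +1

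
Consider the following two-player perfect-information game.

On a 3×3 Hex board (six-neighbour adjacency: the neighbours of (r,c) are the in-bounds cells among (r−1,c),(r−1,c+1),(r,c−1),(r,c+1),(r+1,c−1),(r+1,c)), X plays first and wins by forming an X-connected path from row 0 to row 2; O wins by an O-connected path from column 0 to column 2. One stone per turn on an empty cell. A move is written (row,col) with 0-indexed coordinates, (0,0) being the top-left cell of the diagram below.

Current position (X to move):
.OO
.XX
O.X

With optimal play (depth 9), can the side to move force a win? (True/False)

X winning at [.OO/.XX/O.X]: False

ply 1, X at .OO/.XX/O.X | (0,0)=-1→XOO/.XX/O.X*; (1,0)=-1→.OO/XXX/O.X; (2,1)=-1→.OO/.XX/OXX
ply 2, O at XOO/.XX/O.X | (1,0)=+1→XOO/OXX/O.X*; (2,1)=-1→XOO/.XX/OOX
ply 3: XOO/OXX/O.X is terminal -1 (X); from .OO/.XX/O.X depth 9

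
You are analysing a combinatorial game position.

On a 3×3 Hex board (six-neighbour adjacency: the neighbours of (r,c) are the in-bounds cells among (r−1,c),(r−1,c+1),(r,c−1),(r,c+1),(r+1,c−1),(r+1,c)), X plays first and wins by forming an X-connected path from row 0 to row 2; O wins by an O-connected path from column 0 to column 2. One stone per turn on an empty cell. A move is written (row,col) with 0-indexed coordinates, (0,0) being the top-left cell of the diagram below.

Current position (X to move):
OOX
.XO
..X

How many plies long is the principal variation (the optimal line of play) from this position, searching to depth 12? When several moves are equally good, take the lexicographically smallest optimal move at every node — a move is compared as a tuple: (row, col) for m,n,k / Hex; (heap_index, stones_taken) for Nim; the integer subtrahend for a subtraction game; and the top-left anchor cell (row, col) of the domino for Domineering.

PV length from [OOX/.XO/..X]: 3 plies

p1 X@[OOX/.XO/..X]: (1,0)[OOX/XXO/..X]+1* (2,0)[OOX/.XO/X.X]+1 (2,1)[OOX/.XO/.XX]+1
p2 O@[OOX/XXO/..X]: (2,0)[OOX/XXO/O.X]-1* (2,1)[OOX/XXO/.OX]-1
p3 X@[OOX/XXO/O.X]: (2,1)[OOX/XXO/OXX]+1*
p4 O@[OOX/XXO/OXX] terminal -1; root [OOX/.XO/..X] d12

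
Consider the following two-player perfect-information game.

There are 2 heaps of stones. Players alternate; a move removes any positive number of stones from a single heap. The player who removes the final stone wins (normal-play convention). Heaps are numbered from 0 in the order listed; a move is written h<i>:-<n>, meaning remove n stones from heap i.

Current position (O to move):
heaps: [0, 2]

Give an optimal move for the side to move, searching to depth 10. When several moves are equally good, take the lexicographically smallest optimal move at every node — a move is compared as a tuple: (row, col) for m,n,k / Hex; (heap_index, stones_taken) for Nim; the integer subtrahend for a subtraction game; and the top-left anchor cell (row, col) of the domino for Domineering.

ply 1, O at (0,2) | h1:-1=-1→(0,1); h1:-2=+1→(0,0)*
ply 2: (0,0) is terminal -1 (X); from (0,2) depth 10

O's best at [(0,2)]: h1:-2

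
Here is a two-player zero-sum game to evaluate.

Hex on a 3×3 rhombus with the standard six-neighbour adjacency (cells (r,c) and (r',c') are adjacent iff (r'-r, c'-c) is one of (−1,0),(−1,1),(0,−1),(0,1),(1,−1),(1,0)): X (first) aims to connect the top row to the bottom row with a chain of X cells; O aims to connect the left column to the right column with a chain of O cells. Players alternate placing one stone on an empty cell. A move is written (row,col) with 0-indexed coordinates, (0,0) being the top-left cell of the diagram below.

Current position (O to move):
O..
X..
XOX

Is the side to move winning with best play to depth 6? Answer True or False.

ply 1, O at O../X../XOX | (0,1)=-1→OO./X../XOX*; (0,2)=-1→O.O/X../XOX; (1,1)=-1→O../XO./XOX; (1,2)=-1→O../X.O/XOX
ply 2, X at OO./X../XOX | (0,2)=+1→OOX/X../XOX*; (1,1)=-1→OO./XX./XOX; (1,2)=-1→OO./X.X/XOX
ply 3, O at OOX/X../XOX | (1,1)=-1→OOX/XO./XOX*; (1,2)=-1→OOX/X.O/XOX
ply 4, X at OOX/XO./XOX | (1,2)=+1→OOX/XOX/XOX*
ply 5: OOX/XOX/XOX is terminal -1 (O); from O../X../XOX depth 6

O winning at [O../X../XOX]: False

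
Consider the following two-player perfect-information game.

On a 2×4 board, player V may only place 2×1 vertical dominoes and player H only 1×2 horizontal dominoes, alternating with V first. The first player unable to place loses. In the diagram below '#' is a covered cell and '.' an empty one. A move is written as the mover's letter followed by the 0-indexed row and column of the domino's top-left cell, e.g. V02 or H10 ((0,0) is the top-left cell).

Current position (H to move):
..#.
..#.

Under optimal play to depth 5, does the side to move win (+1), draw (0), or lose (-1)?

ply 1, H at ..#./..#. | H00=+1→###./..#.*; H10=+1→..#./###.
ply 2, V at ###./..#. | V03=-1→####/..##*
ply 3, H at ####/..## | H10=+1→####/####*
ply 4: ####/#### is terminal -1 (V); from ..#./..#. depth 5

value(..#./..#., H) = +1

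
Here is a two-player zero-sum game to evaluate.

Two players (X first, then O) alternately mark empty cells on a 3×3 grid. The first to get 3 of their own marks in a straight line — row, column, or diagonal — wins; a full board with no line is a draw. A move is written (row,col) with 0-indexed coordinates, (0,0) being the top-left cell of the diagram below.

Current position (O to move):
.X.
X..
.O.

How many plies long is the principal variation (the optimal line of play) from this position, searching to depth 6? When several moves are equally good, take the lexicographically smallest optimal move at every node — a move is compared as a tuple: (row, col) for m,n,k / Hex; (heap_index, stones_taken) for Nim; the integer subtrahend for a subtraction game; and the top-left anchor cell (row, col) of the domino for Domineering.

[.X./X../.O.] O move#1: (0,0):+0/OX./X../.O.*, (0,2):+0/.XO/X../.O., (1,1):-1/.X./XO./.O., (1,2):-1/.X./X.O/.O., (2,0):-1/.X./X../OO., (2,2):-1/.X./X../.OO
[OX./X../.O.] X move#2: (0,2):-1/OXX/X../.O., (1,1):+0/OX./XX./.O.*, (1,2):+0/OX./X.X/.O., (2,0):+0/OX./X../XO., (2,2):+0/OX./X../.OX
[OX./XX./.O.] O move#3: (0,2):-1/OXO/XX./.O., (1,2):+0/OX./XXO/.O.*, (2,0):-1/OX./XX./OO., (2,2):-1/OX./XX./.OO
[OX./XXO/.O.] X move#4: (0,2):+0/OXX/XXO/.O.*, (2,0):+0/OX./XXO/XO., (2,2):+0/OX./XXO/.OX
[OXX/XXO/.O.] O move#5: (2,0):+0/OXX/XXO/OO.*, (2,2):-1/OXX/XXO/.OO
[OXX/XXO/OO.] X move#6: (2,2):+0/OXX/XXO/OOX*
[OXX/XXO/OOX] end (terminal +0, O#7); searched .X./X../.O. to 6

PV length from [.X./X../.O.]: 6 plies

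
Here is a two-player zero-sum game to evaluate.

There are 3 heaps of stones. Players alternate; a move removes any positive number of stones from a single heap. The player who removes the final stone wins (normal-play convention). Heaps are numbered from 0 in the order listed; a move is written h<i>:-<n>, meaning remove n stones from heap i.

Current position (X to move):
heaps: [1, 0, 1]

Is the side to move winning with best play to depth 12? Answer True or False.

p1 X@[(1,0,1)]: h0:-1[(0,0,1)]-1* h2:-1[(1,0,0)]-1
p2 O@[(0,0,1)]: h2:-1[(0,0,0)]+1*
p3 X@[(0,0,0)] terminal -1; root [(1,0,1)] d12

X winning at [(1,0,1)]: False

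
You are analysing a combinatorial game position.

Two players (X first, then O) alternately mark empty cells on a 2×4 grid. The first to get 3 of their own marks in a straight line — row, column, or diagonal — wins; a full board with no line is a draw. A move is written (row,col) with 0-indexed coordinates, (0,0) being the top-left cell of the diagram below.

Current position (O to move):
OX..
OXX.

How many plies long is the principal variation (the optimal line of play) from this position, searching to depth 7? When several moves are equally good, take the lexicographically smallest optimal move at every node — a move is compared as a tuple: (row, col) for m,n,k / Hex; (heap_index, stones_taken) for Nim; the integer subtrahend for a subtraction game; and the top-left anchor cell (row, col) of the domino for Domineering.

p1 O@[OX../OXX.]: (0,2)[OXO./OXX.]-1 (0,3)[OX.O/OXX.]-1 (1,3)[OX../OXXO]+0*
p2 X@[OX../OXXO]: (0,2)[OXX./OXXO]+0* (0,3)[OX.X/OXXO]+0
p3 O@[OXX./OXXO]: (0,3)[OXXO/OXXO]+0*
p4 X@[OXXO/OXXO] terminal +0; root [OX../OXX.] d7

PV length from [OX../OXX.]: 3 plies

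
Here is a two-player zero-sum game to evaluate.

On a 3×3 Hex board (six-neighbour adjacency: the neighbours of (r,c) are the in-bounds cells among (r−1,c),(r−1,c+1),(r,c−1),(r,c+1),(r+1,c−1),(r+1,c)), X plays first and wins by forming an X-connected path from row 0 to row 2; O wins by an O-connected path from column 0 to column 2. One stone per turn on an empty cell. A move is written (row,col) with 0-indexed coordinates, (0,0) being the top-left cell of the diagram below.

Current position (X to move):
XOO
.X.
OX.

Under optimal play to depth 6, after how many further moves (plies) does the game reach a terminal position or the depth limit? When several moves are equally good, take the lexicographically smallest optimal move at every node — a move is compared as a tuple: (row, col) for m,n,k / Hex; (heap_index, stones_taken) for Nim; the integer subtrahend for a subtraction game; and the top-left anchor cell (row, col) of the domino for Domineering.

[XOO/.X./OX.] X move#1: (1,0):+1/XOO/XX./OX.*, (1,2):-1/XOO/.XX/OX., (2,2):-1/XOO/.X./OXX
[XOO/XX./OX.] end (terminal -1, O#2); searched XOO/.X./OX. to 6

PV length from [XOO/.X./OX.]: 1 ply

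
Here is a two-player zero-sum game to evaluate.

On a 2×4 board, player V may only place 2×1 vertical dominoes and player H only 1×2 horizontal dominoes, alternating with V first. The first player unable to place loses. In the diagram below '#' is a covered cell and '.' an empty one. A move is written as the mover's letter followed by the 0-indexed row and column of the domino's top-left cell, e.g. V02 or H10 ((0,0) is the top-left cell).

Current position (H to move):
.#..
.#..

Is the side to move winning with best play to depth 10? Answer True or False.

H winning at [.#../.#..]: True

[.#../.#..] H move#1: H02:+1/.###/.#..*, H12:+1/.#../.###
[.###/.#..] V move#2: V00:-1/####/##..*
[####/##..] H move#3: H12:+1/####/####*
[####/####] end (terminal -1, V#4); searched .#../.#.. to 10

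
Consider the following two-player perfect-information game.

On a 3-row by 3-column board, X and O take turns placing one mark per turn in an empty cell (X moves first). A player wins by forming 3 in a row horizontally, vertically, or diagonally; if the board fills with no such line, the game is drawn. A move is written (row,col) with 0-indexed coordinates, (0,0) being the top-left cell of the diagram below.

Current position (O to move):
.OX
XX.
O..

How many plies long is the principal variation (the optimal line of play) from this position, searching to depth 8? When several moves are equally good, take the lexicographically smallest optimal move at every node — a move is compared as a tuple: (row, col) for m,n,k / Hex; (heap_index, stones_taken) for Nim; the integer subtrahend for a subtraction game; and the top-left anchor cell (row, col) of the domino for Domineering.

ply 1, O at .OX/XX./O.. | (0,0)=-1→OOX/XX./O..; (1,2)=+0→.OX/XXO/O..*; (2,1)=-1→.OX/XX./OO.; (2,2)=-1→.OX/XX./O.O
ply 2, X at .OX/XXO/O.. | (0,0)=+0→XOX/XXO/O..*; (2,1)=+0→.OX/XXO/OX.; (2,2)=+0→.OX/XXO/O.X
ply 3, O at XOX/XXO/O.. | (2,1)=-1→XOX/XXO/OO.; (2,2)=+0→XOX/XXO/O.O*
ply 4, X at XOX/XXO/O.O | (2,1)=+0→XOX/XXO/OXO*
ply 5: XOX/XXO/OXO is terminal +0 (O); from .OX/XX./O.. depth 8

PV length from [.OX/XX./O..]: 4 plies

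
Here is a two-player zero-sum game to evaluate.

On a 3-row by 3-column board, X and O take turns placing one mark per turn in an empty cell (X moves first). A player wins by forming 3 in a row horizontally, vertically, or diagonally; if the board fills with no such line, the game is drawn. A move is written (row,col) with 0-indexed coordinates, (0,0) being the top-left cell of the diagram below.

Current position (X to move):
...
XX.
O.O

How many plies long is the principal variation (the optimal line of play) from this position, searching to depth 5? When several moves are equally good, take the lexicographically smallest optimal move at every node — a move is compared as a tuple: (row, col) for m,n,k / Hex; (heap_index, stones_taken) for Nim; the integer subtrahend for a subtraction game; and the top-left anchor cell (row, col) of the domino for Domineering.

PV length from [.../XX./O.O]: 1 ply

ply 1, X at .../XX./O.O | (0,0)=-1→X../XX./O.O; (0,1)=-1→.X./XX./O.O; (0,2)=-1→..X/XX./O.O; (1,2)=+1→.../XXX/O.O*; (2,1)=+1→.../XX./OXO
ply 2: .../XXX/O.O is terminal -1 (O); from .../XX./O.O depth 5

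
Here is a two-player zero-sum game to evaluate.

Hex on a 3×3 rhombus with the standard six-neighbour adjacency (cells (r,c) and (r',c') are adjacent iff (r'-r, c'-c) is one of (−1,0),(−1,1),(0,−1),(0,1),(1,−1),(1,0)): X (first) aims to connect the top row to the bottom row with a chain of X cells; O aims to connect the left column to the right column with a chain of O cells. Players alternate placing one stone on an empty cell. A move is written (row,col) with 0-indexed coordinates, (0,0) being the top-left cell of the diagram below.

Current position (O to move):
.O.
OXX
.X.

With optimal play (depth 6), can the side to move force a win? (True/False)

O winning at [.O./OXX/.X.]: True

ply 1, O at .O./OXX/.X. | (0,0)=-1→OO./OXX/.X.; (0,2)=+1→.OO/OXX/.X.*; (2,0)=-1→.O./OXX/OX.; (2,2)=-1→.O./OXX/.XO
ply 2: .OO/OXX/.X. is terminal -1 (X); from .O./OXX/.X. depth 6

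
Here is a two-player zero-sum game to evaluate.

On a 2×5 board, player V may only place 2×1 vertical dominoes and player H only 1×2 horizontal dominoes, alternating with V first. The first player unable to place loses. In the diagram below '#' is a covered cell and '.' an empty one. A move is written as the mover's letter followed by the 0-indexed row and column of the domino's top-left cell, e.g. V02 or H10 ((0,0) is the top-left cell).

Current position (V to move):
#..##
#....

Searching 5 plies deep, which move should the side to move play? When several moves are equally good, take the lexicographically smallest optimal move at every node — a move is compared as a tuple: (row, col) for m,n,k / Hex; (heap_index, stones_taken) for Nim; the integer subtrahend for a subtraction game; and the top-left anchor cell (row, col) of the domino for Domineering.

ply 1, V at #..##/#.... | V01=-1→##.##/##...; V02=+1→#.###/#.#..*
ply 2, H at #.###/#.#.. | H13=-1→#.###/#.###*
ply 3, V at #.###/#.### | V01=+1→#####/#####*
ply 4: #####/##### is terminal -1 (H); from #..##/#.... depth 5

V's best at [#..##/#....]: V02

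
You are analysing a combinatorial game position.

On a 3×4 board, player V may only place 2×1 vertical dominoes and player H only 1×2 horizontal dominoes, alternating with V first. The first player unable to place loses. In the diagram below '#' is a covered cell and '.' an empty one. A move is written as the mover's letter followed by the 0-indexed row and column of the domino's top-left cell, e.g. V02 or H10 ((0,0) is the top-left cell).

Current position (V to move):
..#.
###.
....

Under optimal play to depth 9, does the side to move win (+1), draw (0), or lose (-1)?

[..#./###./....] V move#1: V03:-1/..##/####/....*, V13:-1/..#./####/...#
[..##/####/....] H move#2: H00:+1/####/####/....*, H20:+1/..##/####/##.., H21:+1/..##/####/.##., H22:+1/..##/####/..##
[####/####/....] end (terminal -1, V#3); searched ..#./###./.... to 9

value(..#./###./...., V) = -1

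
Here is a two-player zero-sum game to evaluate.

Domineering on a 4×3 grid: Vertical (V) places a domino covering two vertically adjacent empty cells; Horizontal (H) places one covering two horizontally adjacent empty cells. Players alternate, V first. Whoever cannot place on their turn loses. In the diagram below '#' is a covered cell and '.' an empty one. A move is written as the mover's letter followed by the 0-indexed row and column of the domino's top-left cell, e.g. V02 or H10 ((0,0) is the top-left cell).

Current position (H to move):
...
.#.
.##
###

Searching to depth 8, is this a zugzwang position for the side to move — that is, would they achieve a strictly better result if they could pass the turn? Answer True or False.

[.../.#./.##/###] H move#1: H00:-1/##./.#./.##/###*, H01:-1/.##/.#./.##/###
[##./.#./.##/###] V move#2: V02:+1/###/.##/.##/###*, V10:+1/##./##./###/###
[###/.##/.##/###] end (terminal -1, H#3); searched .../.#./.##/### to 8
suppose H passes — search the same position with V to move:
pass> [.../.#./.##/###] V move#1: V00:-1/#../##./.##/###, V02:+1/..#/.##/.##/###*, V10:-1/.../##./###/###
pass> [..#/.##/.##/###] H move#2: H00:-1/###/.##/.##/###*
pass> [###/.##/.##/###] V move#3: V10:+1/###/###/###/###*
pass> [###/###/###/###] end (terminal -1, H#4); searched .../.#./.##/### to 8
for H: play -1, pass -1

zugzwang(.../.#./.##/###, H) = False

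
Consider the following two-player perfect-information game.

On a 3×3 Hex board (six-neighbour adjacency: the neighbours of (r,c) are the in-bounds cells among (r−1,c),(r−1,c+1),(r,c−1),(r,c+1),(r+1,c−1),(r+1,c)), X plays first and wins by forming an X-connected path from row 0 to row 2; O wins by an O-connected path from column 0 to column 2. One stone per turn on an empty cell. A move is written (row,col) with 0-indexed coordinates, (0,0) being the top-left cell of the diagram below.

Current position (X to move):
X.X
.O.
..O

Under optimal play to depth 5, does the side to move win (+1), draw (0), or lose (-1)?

[X.X/.O./..O] X move#1: (0,1):-1/XXX/.O./..O*, (1,0):-1/X.X/XO./..O, (1,2):-1/X.X/.OX/..O, (2,0):-1/X.X/.O./X.O, (2,1):-1/X.X/.O./.XO
[XXX/.O./..O] O move#2: (1,0):+1/XXX/OO./..O*, (1,2):+1/XXX/.OO/..O, (2,0):+1/XXX/.O./O.O, (2,1):+1/XXX/.O./.OO
[XXX/OO./..O] X move#3: (1,2):-1/XXX/OOX/..O*, (2,0):-1/XXX/OO./X.O, (2,1):-1/XXX/OO./.XO
[XXX/OOX/..O] O move#4: (2,0):-1/XXX/OOX/O.O, (2,1):+1/XXX/OOX/.OO*
[XXX/OOX/.OO] end (terminal -1, X#5); searched X.X/.O./..O to 5

value(X.X/.O./..O, X) = -1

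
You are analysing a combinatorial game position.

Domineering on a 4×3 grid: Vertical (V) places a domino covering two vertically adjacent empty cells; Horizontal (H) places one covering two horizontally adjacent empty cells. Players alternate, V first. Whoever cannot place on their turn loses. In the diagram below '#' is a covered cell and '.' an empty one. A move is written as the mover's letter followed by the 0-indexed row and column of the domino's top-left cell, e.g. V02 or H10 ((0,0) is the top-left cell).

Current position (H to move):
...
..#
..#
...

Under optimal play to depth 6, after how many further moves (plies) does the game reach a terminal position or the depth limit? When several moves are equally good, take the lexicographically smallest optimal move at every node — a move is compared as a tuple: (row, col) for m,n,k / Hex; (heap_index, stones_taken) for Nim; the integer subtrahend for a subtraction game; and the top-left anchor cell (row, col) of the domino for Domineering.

PV length from [.../..#/..#/...]: 4 plies

[.../..#/..#/...] H move#1: H00:-1/##./..#/..#/...*, H01:-1/.##/..#/..#/..., H10:-1/.../###/..#/..., H20:-1/.../..#/###/..., H30:-1/.../..#/..#/##., H31:-1/.../..#/..#/.##
[##./..#/..#/...] V move#2: V10:+1/##./#.#/#.#/...*, V11:+1/##./.##/.##/..., V20:+1/##./..#/#.#/#.., V21:+1/##./..#/.##/.#.
[##./#.#/#.#/...] H move#3: H30:-1/##./#.#/#.#/##.*, H31:-1/##./#.#/#.#/.##
[##./#.#/#.#/##.] V move#4: V11:+1/##./###/###/##.*
[##./###/###/##.] end (terminal -1, H#5); searched .../..#/..#/... to 6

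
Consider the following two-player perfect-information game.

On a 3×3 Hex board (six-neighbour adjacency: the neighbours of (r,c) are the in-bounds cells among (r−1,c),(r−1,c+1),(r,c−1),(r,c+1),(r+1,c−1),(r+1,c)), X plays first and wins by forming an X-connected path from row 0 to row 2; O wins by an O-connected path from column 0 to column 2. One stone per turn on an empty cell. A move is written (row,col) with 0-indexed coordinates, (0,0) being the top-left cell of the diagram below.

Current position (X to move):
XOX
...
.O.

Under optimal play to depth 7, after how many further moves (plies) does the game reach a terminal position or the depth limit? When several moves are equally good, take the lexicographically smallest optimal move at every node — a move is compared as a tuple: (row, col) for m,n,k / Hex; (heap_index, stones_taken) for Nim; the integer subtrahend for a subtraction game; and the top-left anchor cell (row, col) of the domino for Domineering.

PV length from [XOX/.../.O.]: 5 plies

ply 1, X at XOX/.../.O. | (1,0)=-1→XOX/X../.O.; (1,1)=-1→XOX/.X./.O.; (1,2)=+1→XOX/..X/.O.*; (2,0)=+1→XOX/.../XO.; (2,2)=+1→XOX/.../.OX
ply 2, O at XOX/..X/.O. | (1,0)=-1→XOX/O.X/.O.*; (1,1)=-1→XOX/.OX/.O.; (2,0)=-1→XOX/..X/OO.; (2,2)=-1→XOX/..X/.OO
ply 3, X at XOX/O.X/.O. | (1,1)=+1→XOX/OXX/.O.*; (2,0)=+1→XOX/O.X/XO.; (2,2)=+1→XOX/O.X/.OX
ply 4, O at XOX/OXX/.O. | (2,0)=-1→XOX/OXX/OO.*; (2,2)=-1→XOX/OXX/.OO
ply 5, X at XOX/OXX/OO. | (2,2)=+1→XOX/OXX/OOX*
ply 6: XOX/OXX/OOX is terminal -1 (O); from XOX/.../.O. depth 7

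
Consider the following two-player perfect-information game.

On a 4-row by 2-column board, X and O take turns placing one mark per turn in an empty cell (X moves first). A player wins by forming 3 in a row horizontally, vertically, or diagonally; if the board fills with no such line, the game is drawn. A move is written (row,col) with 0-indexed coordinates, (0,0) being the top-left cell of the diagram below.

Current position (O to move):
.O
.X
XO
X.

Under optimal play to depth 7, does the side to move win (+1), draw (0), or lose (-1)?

p1 O@[.O/.X/XO/X.]: (0,0)[OO/.X/XO/X.]-1 (1,0)[.O/OX/XO/X.]+0* (3,1)[.O/.X/XO/XO]-1
p2 X@[.O/OX/XO/X.]: (0,0)[XO/OX/XO/X.]+0* (3,1)[.O/OX/XO/XX]+0
p3 O@[XO/OX/XO/X.]: (3,1)[XO/OX/XO/XO]+0*
p4 X@[XO/OX/XO/XO] terminal +0; root [.O/.X/XO/X.] d7

value(.O/.X/XO/X., O) = 0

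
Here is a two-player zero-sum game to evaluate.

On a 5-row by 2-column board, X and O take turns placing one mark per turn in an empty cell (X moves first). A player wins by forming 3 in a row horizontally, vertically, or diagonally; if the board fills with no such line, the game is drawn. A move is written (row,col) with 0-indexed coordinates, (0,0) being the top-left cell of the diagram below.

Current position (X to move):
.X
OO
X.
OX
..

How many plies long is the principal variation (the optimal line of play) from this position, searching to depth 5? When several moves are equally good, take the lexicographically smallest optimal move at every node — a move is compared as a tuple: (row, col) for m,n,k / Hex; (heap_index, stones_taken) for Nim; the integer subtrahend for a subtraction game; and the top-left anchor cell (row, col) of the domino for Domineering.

PV length from [.X/OO/X./OX/..]: 4 plies

[.X/OO/X./OX/..] X move#1: (0,0):+0/XX/OO/X./OX/..*, (2,1):+0/.X/OO/XX/OX/.., (4,0):+0/.X/OO/X./OX/X., (4,1):+0/.X/OO/X./OX/.X
[XX/OO/X./OX/..] O move#2: (2,1):+0/XX/OO/XO/OX/..*, (4,0):+0/XX/OO/X./OX/O., (4,1):+0/XX/OO/X./OX/.O
[XX/OO/XO/OX/..] X move#3: (4,0):+0/XX/OO/XO/OX/X.*, (4,1):+0/XX/OO/XO/OX/.X
[XX/OO/XO/OX/X.] O move#4: (4,1):+0/XX/OO/XO/OX/XO*
[XX/OO/XO/OX/XO] end (terminal +0, X#5); searched .X/OO/X./OX/.. to 5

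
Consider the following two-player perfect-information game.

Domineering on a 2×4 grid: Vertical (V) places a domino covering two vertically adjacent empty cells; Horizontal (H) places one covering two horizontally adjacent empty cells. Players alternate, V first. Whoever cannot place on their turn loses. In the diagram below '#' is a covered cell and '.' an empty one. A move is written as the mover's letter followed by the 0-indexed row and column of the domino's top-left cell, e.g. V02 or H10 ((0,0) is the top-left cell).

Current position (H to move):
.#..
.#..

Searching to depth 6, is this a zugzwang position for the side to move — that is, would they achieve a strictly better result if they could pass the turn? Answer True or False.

zugzwang(.#../.#.., H) = False

p1 H@[.#../.#..]: H02[.###/.#..]+1* H12[.#../.###]+1
p2 V@[.###/.#..]: V00[####/##..]-1*
p3 H@[####/##..]: H12[####/####]+1*
p4 V@[####/####] terminal -1; root [.#../.#..] d6
suppose H passes — search the same position with V to move:
pass> p1 V@[.#../.#..]: V00[##../##..]-1 V02[.##./.##.]+1* V03[.#.#/.#.#]+1
pass> p2 H@[.##./.##.] terminal -1; root [.#../.#..] d6
for H: play +1, pass -1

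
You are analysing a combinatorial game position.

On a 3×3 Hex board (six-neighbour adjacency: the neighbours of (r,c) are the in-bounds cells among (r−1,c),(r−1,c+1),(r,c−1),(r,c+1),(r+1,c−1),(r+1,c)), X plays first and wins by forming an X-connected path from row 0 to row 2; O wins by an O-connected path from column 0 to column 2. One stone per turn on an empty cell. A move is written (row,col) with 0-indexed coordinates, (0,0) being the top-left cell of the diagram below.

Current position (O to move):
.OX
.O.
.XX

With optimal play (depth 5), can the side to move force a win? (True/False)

O winning at [.OX/.O./.XX]: True

[.OX/.O./.XX] O move#1: (0,0):-1/OOX/.O./.XX, (1,0):-1/.OX/OO./.XX, (1,2):+1/.OX/.OO/.XX*, (2,0):-1/.OX/.O./OXX
[.OX/.OO/.XX] X move#2: (0,0):-1/XOX/.OO/.XX*, (1,0):-1/.OX/XOO/.XX, (2,0):-1/.OX/.OO/XXX
[XOX/.OO/.XX] O move#3: (1,0):+1/XOX/OOO/.XX*, (2,0):+1/XOX/.OO/OXX
[XOX/OOO/.XX] end (terminal -1, X#4); searched .OX/.O./.XX to 5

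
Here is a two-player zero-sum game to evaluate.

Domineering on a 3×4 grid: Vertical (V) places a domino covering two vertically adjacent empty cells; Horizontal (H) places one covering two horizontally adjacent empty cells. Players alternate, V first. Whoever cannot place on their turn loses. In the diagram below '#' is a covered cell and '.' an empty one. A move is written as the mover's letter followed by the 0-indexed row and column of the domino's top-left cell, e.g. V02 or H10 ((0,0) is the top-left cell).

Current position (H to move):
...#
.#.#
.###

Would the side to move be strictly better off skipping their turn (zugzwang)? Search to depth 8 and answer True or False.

zugzwang(...#/.#.#/.###, H) = False

ply 1, H at ...#/.#.#/.### | H00=-1→##.#/.#.#/.###*; H01=-1→.###/.#.#/.###
ply 2, V at ##.#/.#.#/.### | V02=+1→####/.###/.###*; V10=+1→##.#/##.#/####
ply 3: ####/.###/.### is terminal -1 (H); from ...#/.#.#/.### depth 8
pass branch (V moves first from the same position):
  | ply 1, V at ...#/.#.#/.### | V00=-1→#..#/##.#/.###; V02=+1→..##/.###/.###*; V10=-1→...#/##.#/####
  | ply 2, H at ..##/.###/.### | H00=-1→####/.###/.###*
  | ply 3, V at ####/.###/.### | V10=+1→####/####/####*
  | ply 4: ####/####/#### is terminal -1 (H); from ...#/.#.#/.### depth 8
H moving scores -1; H passing scores -1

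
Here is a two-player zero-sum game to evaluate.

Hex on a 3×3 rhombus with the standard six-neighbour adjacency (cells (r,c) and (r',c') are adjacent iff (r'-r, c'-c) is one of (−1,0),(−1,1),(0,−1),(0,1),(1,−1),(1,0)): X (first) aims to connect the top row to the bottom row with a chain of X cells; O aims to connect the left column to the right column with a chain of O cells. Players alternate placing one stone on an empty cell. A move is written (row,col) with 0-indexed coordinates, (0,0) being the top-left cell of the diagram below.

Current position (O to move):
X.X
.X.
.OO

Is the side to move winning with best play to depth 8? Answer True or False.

O winning at [X.X/.X./.OO]: True

p1 O@[X.X/.X./.OO]: (0,1)[XOX/.X./.OO]-1 (1,0)[X.X/OX./.OO]-1 (1,2)[X.X/.XO/.OO]-1 (2,0)[X.X/.X./OOO]+1*
p2 X@[X.X/.X./OOO] terminal -1; root [X.X/.X./.OO] d8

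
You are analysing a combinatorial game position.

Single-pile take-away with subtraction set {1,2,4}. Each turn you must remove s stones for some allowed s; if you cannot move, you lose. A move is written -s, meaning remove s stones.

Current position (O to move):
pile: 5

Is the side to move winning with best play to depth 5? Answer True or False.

p1 O@[5]: -1[4]-1 -2[3]+1* -4[1]-1
p2 X@[3]: -1[2]-1* -2[1]-1
p3 O@[2]: -1[1]-1 -2[0]+1*
p4 X@[0] terminal -1; root [5] d5

O winning at [5]: True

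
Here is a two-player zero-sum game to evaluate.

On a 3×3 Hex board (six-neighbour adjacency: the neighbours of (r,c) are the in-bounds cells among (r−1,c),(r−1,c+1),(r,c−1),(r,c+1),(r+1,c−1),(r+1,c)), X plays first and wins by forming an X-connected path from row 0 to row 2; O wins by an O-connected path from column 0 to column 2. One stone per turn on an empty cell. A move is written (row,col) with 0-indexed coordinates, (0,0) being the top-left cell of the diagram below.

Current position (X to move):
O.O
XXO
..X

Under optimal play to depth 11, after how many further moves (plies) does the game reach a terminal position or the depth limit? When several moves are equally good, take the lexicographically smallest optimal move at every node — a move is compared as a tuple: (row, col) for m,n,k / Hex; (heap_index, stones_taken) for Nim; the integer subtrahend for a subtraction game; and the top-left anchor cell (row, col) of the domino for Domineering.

PV length from [O.O/XXO/..X]: 3 plies

[O.O/XXO/..X] X move#1: (0,1):+1/OXO/XXO/..X*, (2,0):-1/O.O/XXO/X.X, (2,1):-1/O.O/XXO/.XX
[OXO/XXO/..X] O move#2: (2,0):-1/OXO/XXO/O.X*, (2,1):-1/OXO/XXO/.OX
[OXO/XXO/O.X] X move#3: (2,1):+1/OXO/XXO/OXX*
[OXO/XXO/OXX] end (terminal -1, O#4); searched O.O/XXO/..X to 11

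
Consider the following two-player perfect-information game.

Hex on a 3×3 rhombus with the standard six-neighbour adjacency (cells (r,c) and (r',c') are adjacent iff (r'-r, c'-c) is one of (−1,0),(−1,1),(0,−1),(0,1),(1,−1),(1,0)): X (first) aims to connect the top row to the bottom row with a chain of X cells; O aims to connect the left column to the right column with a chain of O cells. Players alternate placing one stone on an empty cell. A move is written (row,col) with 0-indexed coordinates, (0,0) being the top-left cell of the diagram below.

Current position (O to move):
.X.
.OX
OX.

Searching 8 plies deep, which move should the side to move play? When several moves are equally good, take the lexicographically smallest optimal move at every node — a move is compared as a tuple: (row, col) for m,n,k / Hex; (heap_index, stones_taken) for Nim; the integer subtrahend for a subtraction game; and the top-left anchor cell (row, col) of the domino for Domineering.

O's best at [.X./.OX/OX.]: (0,2)

[.X./.OX/OX.] O move#1: (0,0):-1/OX./.OX/OX., (0,2):+1/.XO/.OX/OX.*, (1,0):-1/.X./OOX/OX., (2,2):-1/.X./.OX/OXO
[.XO/.OX/OX.] end (terminal -1, X#2); searched .X./.OX/OX. to 8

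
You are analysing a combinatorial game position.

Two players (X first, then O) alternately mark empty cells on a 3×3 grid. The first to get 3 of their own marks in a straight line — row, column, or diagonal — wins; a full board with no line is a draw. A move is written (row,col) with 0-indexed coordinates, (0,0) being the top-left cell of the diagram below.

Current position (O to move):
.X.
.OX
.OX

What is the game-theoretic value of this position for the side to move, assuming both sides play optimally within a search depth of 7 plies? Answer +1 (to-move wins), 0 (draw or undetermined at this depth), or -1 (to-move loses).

p1 O@[.X./.OX/.OX]: (0,0)[OX./.OX/.OX]-1 (0,2)[.XO/.OX/.OX]+0* (1,0)[.X./OOX/.OX]-1 (2,0)[.X./.OX/OOX]-1
p2 X@[.XO/.OX/.OX]: (0,0)[XXO/.OX/.OX]-1 (1,0)[.XO/XOX/.OX]-1 (2,0)[.XO/.OX/XOX]+0*
p3 O@[.XO/.OX/XOX]: (0,0)[OXO/.OX/XOX]+0* (1,0)[.XO/OOX/XOX]+0
p4 X@[OXO/.OX/XOX]: (1,0)[OXO/XOX/XOX]+0*
p5 O@[OXO/XOX/XOX] terminal +0; root [.X./.OX/.OX] d7

value(.X./.OX/.OX, O) = 0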